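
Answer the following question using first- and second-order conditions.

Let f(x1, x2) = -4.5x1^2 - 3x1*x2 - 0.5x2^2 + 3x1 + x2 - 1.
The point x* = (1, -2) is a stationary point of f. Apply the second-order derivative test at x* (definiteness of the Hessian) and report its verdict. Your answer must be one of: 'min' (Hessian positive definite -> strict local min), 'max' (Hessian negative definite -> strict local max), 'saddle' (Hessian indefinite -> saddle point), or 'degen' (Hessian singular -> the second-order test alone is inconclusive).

Compute the Hessian H = grad^2 f:
  H = [[-9, -3], [-3, -1]]
Verify stationarity: grad f(x*) = H x* + g = (0, 0).
Eigenvalues of H: -10, 0.
H has a zero eigenvalue (singular; negative semidefinite but not definite), so H is neither positive definite, negative definite, nor indefinite. The second-order test alone is inconclusive -> degen.
(Indeed, f is constant along the null direction of H through x*, so x* is not a strict local extremum.)

degen


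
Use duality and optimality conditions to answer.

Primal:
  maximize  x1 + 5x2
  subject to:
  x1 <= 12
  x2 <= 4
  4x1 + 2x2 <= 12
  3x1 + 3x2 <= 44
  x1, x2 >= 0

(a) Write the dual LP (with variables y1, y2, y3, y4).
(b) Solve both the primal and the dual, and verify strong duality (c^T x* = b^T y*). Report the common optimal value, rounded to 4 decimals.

The standard primal-dual pair for 'max c^T x s.t. A x <= b, x >= 0' is:
  Dual:  min b^T y  s.t.  A^T y >= c,  y >= 0.

So the dual LP is:
  minimize  12y1 + 4y2 + 12y3 + 44y4
  subject to:
    y1 + 4y3 + 3y4 >= 1
    y2 + 2y3 + 3y4 >= 5
    y1, y2, y3, y4 >= 0

Solving the primal: x* = (1, 4).
  primal value c^T x* = 21.
Solving the dual: y* = (0, 4.5, 0.25, 0).
  dual value b^T y* = 21.
Strong duality: c^T x* = b^T y*. Confirmed.

21


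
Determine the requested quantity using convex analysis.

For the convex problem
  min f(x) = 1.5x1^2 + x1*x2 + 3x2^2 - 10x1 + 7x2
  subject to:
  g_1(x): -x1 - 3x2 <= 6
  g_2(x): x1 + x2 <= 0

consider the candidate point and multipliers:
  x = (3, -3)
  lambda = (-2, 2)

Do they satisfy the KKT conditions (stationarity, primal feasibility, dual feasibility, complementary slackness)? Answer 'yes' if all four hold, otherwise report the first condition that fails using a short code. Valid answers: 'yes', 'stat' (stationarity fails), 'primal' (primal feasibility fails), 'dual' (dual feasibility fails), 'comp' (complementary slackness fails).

Gradient of f: grad f(x) = Q x + c = (-4, -8)
Constraint values g_i(x) = a_i^T x - b_i:
  g_1((3, -3)) = 0
  g_2((3, -3)) = 0
Stationarity residual: grad f(x) + sum_i lambda_i a_i = (0, 0)
  -> stationarity OK
Primal feasibility (all g_i <= 0): OK
Dual feasibility (all lambda_i >= 0): FAILS
Complementary slackness (lambda_i * g_i(x) = 0 for all i): OK

Verdict: the first failing condition is dual_feasibility -> dual.

dual


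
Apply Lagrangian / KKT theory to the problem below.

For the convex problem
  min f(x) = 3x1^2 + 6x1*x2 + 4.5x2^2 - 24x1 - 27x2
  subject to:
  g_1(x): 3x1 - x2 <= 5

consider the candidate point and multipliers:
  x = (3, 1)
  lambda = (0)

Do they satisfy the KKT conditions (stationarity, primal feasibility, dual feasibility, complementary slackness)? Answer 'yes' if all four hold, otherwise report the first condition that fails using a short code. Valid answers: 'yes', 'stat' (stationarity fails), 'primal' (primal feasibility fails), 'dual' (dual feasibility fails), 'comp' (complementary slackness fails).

Gradient of f: grad f(x) = Q x + c = (0, 0)
Constraint values g_i(x) = a_i^T x - b_i:
  g_1((3, 1)) = 3
Stationarity residual: grad f(x) + sum_i lambda_i a_i = (0, 0)
  -> stationarity OK
Primal feasibility (all g_i <= 0): FAILS
Dual feasibility (all lambda_i >= 0): OK
Complementary slackness (lambda_i * g_i(x) = 0 for all i): OK

Verdict: the first failing condition is primal_feasibility -> primal.

primal


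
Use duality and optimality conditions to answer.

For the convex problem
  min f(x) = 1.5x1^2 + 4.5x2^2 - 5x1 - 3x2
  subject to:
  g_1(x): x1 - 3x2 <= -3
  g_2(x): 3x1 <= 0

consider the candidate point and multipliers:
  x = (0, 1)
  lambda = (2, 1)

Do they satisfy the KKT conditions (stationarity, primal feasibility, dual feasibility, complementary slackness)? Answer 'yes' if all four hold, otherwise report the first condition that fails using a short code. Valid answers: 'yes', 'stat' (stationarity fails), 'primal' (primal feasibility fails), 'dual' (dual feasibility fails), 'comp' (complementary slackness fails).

Gradient of f: grad f(x) = Q x + c = (-5, 6)
Constraint values g_i(x) = a_i^T x - b_i:
  g_1((0, 1)) = 0
  g_2((0, 1)) = 0
Stationarity residual: grad f(x) + sum_i lambda_i a_i = (0, 0)
  -> stationarity OK
Primal feasibility (all g_i <= 0): OK
Dual feasibility (all lambda_i >= 0): OK
Complementary slackness (lambda_i * g_i(x) = 0 for all i): OK

Verdict: yes, KKT holds.

yes


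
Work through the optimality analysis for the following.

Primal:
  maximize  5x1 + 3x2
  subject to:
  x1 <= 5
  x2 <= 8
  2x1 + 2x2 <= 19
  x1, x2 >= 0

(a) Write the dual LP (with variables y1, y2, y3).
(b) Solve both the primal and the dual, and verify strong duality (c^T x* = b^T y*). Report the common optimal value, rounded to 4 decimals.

The standard primal-dual pair for 'max c^T x s.t. A x <= b, x >= 0' is:
  Dual:  min b^T y  s.t.  A^T y >= c,  y >= 0.

So the dual LP is:
  minimize  5y1 + 8y2 + 19y3
  subject to:
    y1 + 2y3 >= 5
    y2 + 2y3 >= 3
    y1, y2, y3 >= 0

Solving the primal: x* = (5, 4.5).
  primal value c^T x* = 38.5.
Solving the dual: y* = (2, 0, 1.5).
  dual value b^T y* = 38.5.
Strong duality: c^T x* = b^T y*. Confirmed.

38.5


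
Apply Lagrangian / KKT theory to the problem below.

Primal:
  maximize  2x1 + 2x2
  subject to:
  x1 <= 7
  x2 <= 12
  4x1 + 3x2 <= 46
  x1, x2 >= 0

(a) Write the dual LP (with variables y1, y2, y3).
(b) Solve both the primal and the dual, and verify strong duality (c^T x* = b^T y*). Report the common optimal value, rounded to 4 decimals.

The standard primal-dual pair for 'max c^T x s.t. A x <= b, x >= 0' is:
  Dual:  min b^T y  s.t.  A^T y >= c,  y >= 0.

So the dual LP is:
  minimize  7y1 + 12y2 + 46y3
  subject to:
    y1 + 4y3 >= 2
    y2 + 3y3 >= 2
    y1, y2, y3 >= 0

Solving the primal: x* = (2.5, 12).
  primal value c^T x* = 29.
Solving the dual: y* = (0, 0.5, 0.5).
  dual value b^T y* = 29.
Strong duality: c^T x* = b^T y*. Confirmed.

29


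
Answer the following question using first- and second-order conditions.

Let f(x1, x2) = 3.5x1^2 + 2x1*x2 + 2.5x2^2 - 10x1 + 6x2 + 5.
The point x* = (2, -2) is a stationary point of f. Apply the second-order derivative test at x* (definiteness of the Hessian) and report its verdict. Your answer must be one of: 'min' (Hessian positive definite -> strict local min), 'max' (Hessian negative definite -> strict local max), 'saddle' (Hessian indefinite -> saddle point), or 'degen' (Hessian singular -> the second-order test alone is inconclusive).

Compute the Hessian H = grad^2 f:
  H = [[7, 2], [2, 5]]
Verify stationarity: grad f(x*) = H x* + g = (0, 0).
Eigenvalues of H: 3.7639, 8.2361.
Both eigenvalues > 0, so H is positive definite -> x* is a strict local min.

min


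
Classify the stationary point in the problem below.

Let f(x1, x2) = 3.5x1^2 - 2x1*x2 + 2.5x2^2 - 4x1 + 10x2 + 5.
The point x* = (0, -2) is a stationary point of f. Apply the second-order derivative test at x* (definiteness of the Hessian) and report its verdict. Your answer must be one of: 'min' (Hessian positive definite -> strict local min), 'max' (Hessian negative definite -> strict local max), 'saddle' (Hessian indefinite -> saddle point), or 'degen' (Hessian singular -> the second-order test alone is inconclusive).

Compute the Hessian H = grad^2 f:
  H = [[7, -2], [-2, 5]]
Verify stationarity: grad f(x*) = H x* + g = (0, 0).
Eigenvalues of H: 3.7639, 8.2361.
Both eigenvalues > 0, so H is positive definite -> x* is a strict local min.

min


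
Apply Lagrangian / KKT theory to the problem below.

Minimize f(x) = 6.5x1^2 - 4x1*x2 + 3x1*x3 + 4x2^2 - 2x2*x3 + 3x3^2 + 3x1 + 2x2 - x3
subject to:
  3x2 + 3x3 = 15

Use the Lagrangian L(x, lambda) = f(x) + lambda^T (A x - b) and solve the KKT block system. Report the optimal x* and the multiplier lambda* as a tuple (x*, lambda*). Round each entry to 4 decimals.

Form the Lagrangian:
  L(x, lambda) = (1/2) x^T Q x + c^T x + lambda^T (A x - b)
Stationarity (grad_x L = 0): Q x + c + A^T lambda = 0.
Primal feasibility: A x = b.

This gives the KKT block system:
  [ Q   A^T ] [ x     ]   [-c ]
  [ A    0  ] [ lambda ] = [ b ]

Solving the linear system:
  x*      = (-0.3514, 1.9189, 3.0811)
  lambda* = (-4.1982)
  f(x*)   = 31.3378

x* = (-0.3514, 1.9189, 3.0811), lambda* = (-4.1982)


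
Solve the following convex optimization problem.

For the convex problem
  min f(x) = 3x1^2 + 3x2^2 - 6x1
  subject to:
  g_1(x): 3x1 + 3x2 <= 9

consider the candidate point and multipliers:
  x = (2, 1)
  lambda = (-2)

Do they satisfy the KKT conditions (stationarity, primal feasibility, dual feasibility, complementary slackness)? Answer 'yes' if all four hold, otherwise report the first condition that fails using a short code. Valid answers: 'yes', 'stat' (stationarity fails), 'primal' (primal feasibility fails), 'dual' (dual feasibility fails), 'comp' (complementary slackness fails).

Gradient of f: grad f(x) = Q x + c = (6, 6)
Constraint values g_i(x) = a_i^T x - b_i:
  g_1((2, 1)) = 0
Stationarity residual: grad f(x) + sum_i lambda_i a_i = (0, 0)
  -> stationarity OK
Primal feasibility (all g_i <= 0): OK
Dual feasibility (all lambda_i >= 0): FAILS
Complementary slackness (lambda_i * g_i(x) = 0 for all i): OK

Verdict: the first failing condition is dual_feasibility -> dual.

dual


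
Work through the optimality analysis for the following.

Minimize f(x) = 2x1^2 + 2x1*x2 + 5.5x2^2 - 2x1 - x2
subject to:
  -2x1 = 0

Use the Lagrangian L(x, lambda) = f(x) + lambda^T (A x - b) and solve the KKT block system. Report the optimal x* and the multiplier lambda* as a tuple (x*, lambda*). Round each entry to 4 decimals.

Form the Lagrangian:
  L(x, lambda) = (1/2) x^T Q x + c^T x + lambda^T (A x - b)
Stationarity (grad_x L = 0): Q x + c + A^T lambda = 0.
Primal feasibility: A x = b.

This gives the KKT block system:
  [ Q   A^T ] [ x     ]   [-c ]
  [ A    0  ] [ lambda ] = [ b ]

Solving the linear system:
  x*      = (0, 0.0909)
  lambda* = (-0.9091)
  f(x*)   = -0.0455

x* = (0, 0.0909), lambda* = (-0.9091)


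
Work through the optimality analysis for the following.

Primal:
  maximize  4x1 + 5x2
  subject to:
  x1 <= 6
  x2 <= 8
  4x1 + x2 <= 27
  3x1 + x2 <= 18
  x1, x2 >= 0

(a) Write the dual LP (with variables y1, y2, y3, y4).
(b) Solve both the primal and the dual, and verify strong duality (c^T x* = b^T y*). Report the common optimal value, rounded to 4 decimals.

The standard primal-dual pair for 'max c^T x s.t. A x <= b, x >= 0' is:
  Dual:  min b^T y  s.t.  A^T y >= c,  y >= 0.

So the dual LP is:
  minimize  6y1 + 8y2 + 27y3 + 18y4
  subject to:
    y1 + 4y3 + 3y4 >= 4
    y2 + y3 + y4 >= 5
    y1, y2, y3, y4 >= 0

Solving the primal: x* = (3.3333, 8).
  primal value c^T x* = 53.3333.
Solving the dual: y* = (0, 3.6667, 0, 1.3333).
  dual value b^T y* = 53.3333.
Strong duality: c^T x* = b^T y*. Confirmed.

53.3333


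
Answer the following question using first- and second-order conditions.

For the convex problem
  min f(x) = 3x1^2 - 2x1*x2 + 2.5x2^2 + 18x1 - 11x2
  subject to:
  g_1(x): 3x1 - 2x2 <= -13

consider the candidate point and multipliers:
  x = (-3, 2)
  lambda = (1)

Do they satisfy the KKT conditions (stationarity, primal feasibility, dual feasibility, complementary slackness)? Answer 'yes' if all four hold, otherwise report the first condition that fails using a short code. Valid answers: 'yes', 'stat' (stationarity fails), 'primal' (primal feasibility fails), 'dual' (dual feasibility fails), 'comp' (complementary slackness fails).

Gradient of f: grad f(x) = Q x + c = (-4, 5)
Constraint values g_i(x) = a_i^T x - b_i:
  g_1((-3, 2)) = 0
Stationarity residual: grad f(x) + sum_i lambda_i a_i = (-1, 3)
  -> stationarity FAILS
Primal feasibility (all g_i <= 0): OK
Dual feasibility (all lambda_i >= 0): OK
Complementary slackness (lambda_i * g_i(x) = 0 for all i): OK

Verdict: the first failing condition is stationarity -> stat.

stat


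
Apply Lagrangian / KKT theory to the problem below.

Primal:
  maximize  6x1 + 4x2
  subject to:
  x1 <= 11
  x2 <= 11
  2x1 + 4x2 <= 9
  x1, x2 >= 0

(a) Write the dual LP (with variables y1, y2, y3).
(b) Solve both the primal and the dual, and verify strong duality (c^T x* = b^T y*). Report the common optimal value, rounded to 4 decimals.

The standard primal-dual pair for 'max c^T x s.t. A x <= b, x >= 0' is:
  Dual:  min b^T y  s.t.  A^T y >= c,  y >= 0.

So the dual LP is:
  minimize  11y1 + 11y2 + 9y3
  subject to:
    y1 + 2y3 >= 6
    y2 + 4y3 >= 4
    y1, y2, y3 >= 0

Solving the primal: x* = (4.5, 0).
  primal value c^T x* = 27.
Solving the dual: y* = (0, 0, 3).
  dual value b^T y* = 27.
Strong duality: c^T x* = b^T y*. Confirmed.

27


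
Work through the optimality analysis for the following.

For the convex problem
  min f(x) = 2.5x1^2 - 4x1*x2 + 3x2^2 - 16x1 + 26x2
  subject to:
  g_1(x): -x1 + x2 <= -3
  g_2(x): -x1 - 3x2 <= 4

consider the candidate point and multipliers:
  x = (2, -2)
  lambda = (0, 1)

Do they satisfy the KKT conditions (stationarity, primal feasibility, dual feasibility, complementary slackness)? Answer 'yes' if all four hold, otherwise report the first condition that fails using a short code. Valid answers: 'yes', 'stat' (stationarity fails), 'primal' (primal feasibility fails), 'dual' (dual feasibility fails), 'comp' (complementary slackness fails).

Gradient of f: grad f(x) = Q x + c = (2, 6)
Constraint values g_i(x) = a_i^T x - b_i:
  g_1((2, -2)) = -1
  g_2((2, -2)) = 0
Stationarity residual: grad f(x) + sum_i lambda_i a_i = (1, 3)
  -> stationarity FAILS
Primal feasibility (all g_i <= 0): OK
Dual feasibility (all lambda_i >= 0): OK
Complementary slackness (lambda_i * g_i(x) = 0 for all i): OK

Verdict: the first failing condition is stationarity -> stat.

stat


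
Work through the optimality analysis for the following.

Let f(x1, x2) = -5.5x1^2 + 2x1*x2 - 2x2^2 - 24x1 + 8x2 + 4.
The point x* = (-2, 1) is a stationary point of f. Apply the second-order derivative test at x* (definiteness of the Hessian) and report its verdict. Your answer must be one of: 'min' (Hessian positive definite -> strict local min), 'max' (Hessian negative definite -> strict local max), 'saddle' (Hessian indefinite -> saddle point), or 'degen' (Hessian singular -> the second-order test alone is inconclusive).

Compute the Hessian H = grad^2 f:
  H = [[-11, 2], [2, -4]]
Verify stationarity: grad f(x*) = H x* + g = (0, 0).
Eigenvalues of H: -11.5311, -3.4689.
Both eigenvalues < 0, so H is negative definite -> x* is a strict local max.

max


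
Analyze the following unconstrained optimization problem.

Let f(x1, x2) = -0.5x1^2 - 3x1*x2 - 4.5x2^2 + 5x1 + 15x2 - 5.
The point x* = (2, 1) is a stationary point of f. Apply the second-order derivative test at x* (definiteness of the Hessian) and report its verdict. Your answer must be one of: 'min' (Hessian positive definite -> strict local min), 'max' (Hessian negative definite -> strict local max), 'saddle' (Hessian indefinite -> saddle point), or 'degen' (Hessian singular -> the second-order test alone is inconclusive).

Compute the Hessian H = grad^2 f:
  H = [[-1, -3], [-3, -9]]
Verify stationarity: grad f(x*) = H x* + g = (0, 0).
Eigenvalues of H: -10, 0.
H has a zero eigenvalue (singular; negative semidefinite but not definite), so H is neither positive definite, negative definite, nor indefinite. The second-order test alone is inconclusive -> degen.
(Indeed, f is constant along the null direction of H through x*, so x* is not a strict local extremum.)

degen


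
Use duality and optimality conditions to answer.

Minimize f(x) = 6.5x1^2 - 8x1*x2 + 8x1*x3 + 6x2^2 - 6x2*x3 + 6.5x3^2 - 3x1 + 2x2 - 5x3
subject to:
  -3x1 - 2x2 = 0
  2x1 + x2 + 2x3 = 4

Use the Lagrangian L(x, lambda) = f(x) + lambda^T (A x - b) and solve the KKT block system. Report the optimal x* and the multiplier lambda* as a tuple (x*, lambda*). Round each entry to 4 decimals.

Form the Lagrangian:
  L(x, lambda) = (1/2) x^T Q x + c^T x + lambda^T (A x - b)
Stationarity (grad_x L = 0): Q x + c + A^T lambda = 0.
Primal feasibility: A x = b.

This gives the KKT block system:
  [ Q   A^T ] [ x     ]   [-c ]
  [ A    0  ] [ lambda ] = [ b ]

Solving the linear system:
  x*      = (-0.404, 0.606, 2.101)
  lambda* = (-3.9123, -7.7225)
  f(x*)   = 11.4046

x* = (-0.404, 0.606, 2.101), lambda* = (-3.9123, -7.7225)


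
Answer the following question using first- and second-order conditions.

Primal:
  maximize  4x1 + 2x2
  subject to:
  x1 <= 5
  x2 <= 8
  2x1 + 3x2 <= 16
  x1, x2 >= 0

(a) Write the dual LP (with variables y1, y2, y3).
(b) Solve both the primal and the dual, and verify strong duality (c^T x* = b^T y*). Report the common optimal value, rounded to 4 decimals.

The standard primal-dual pair for 'max c^T x s.t. A x <= b, x >= 0' is:
  Dual:  min b^T y  s.t.  A^T y >= c,  y >= 0.

So the dual LP is:
  minimize  5y1 + 8y2 + 16y3
  subject to:
    y1 + 2y3 >= 4
    y2 + 3y3 >= 2
    y1, y2, y3 >= 0

Solving the primal: x* = (5, 2).
  primal value c^T x* = 24.
Solving the dual: y* = (2.6667, 0, 0.6667).
  dual value b^T y* = 24.
Strong duality: c^T x* = b^T y*. Confirmed.

24


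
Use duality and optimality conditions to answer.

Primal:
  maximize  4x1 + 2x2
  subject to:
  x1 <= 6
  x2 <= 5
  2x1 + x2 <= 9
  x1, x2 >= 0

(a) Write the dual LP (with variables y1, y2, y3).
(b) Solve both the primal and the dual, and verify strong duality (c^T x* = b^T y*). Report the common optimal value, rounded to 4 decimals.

The standard primal-dual pair for 'max c^T x s.t. A x <= b, x >= 0' is:
  Dual:  min b^T y  s.t.  A^T y >= c,  y >= 0.

So the dual LP is:
  minimize  6y1 + 5y2 + 9y3
  subject to:
    y1 + 2y3 >= 4
    y2 + y3 >= 2
    y1, y2, y3 >= 0

Solving the primal: x* = (4.5, 0).
  primal value c^T x* = 18.
Solving the dual: y* = (0, 0, 2).
  dual value b^T y* = 18.
Strong duality: c^T x* = b^T y*. Confirmed.

18


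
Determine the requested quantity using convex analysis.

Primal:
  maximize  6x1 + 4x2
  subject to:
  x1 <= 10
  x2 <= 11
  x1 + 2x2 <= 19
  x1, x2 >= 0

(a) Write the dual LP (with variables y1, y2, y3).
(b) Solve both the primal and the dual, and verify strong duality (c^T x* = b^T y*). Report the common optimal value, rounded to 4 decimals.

The standard primal-dual pair for 'max c^T x s.t. A x <= b, x >= 0' is:
  Dual:  min b^T y  s.t.  A^T y >= c,  y >= 0.

So the dual LP is:
  minimize  10y1 + 11y2 + 19y3
  subject to:
    y1 + y3 >= 6
    y2 + 2y3 >= 4
    y1, y2, y3 >= 0

Solving the primal: x* = (10, 4.5).
  primal value c^T x* = 78.
Solving the dual: y* = (4, 0, 2).
  dual value b^T y* = 78.
Strong duality: c^T x* = b^T y*. Confirmed.

78


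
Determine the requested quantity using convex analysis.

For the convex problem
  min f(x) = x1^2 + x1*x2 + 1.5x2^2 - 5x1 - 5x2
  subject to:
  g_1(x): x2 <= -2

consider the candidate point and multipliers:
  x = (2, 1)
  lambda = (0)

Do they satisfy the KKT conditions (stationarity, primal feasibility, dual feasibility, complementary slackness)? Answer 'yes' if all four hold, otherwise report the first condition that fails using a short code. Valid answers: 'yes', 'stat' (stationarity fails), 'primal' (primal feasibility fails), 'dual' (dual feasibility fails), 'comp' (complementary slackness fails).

Gradient of f: grad f(x) = Q x + c = (0, 0)
Constraint values g_i(x) = a_i^T x - b_i:
  g_1((2, 1)) = 3
Stationarity residual: grad f(x) + sum_i lambda_i a_i = (0, 0)
  -> stationarity OK
Primal feasibility (all g_i <= 0): FAILS
Dual feasibility (all lambda_i >= 0): OK
Complementary slackness (lambda_i * g_i(x) = 0 for all i): OK

Verdict: the first failing condition is primal_feasibility -> primal.

primal


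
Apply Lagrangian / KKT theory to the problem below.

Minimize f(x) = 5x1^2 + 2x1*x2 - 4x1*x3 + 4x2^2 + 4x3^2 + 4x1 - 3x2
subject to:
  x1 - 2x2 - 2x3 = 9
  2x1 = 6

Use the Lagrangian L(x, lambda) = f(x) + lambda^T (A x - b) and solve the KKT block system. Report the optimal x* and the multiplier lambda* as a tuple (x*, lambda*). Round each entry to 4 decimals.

Form the Lagrangian:
  L(x, lambda) = (1/2) x^T Q x + c^T x + lambda^T (A x - b)
Stationarity (grad_x L = 0): Q x + c + A^T lambda = 0.
Primal feasibility: A x = b.

This gives the KKT block system:
  [ Q   A^T ] [ x     ]   [-c ]
  [ A    0  ] [ lambda ] = [ b ]

Solving the linear system:
  x*      = (3, -2.4375, -0.5625)
  lambda* = (-8.25, -11.5625)
  f(x*)   = 81.4688

x* = (3, -2.4375, -0.5625), lambda* = (-8.25, -11.5625)


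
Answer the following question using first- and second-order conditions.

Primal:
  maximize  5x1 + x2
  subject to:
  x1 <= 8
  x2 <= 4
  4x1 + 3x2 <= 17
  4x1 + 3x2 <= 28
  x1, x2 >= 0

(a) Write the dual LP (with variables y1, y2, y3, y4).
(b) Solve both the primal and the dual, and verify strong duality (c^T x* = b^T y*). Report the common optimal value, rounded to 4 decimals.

The standard primal-dual pair for 'max c^T x s.t. A x <= b, x >= 0' is:
  Dual:  min b^T y  s.t.  A^T y >= c,  y >= 0.

So the dual LP is:
  minimize  8y1 + 4y2 + 17y3 + 28y4
  subject to:
    y1 + 4y3 + 4y4 >= 5
    y2 + 3y3 + 3y4 >= 1
    y1, y2, y3, y4 >= 0

Solving the primal: x* = (4.25, 0).
  primal value c^T x* = 21.25.
Solving the dual: y* = (0, 0, 1.25, 0).
  dual value b^T y* = 21.25.
Strong duality: c^T x* = b^T y*. Confirmed.

21.25


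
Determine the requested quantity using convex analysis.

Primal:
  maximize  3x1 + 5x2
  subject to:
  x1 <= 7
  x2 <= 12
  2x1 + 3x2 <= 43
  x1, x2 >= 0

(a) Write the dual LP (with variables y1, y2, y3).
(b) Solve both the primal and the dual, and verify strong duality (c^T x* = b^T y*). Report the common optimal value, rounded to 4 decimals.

The standard primal-dual pair for 'max c^T x s.t. A x <= b, x >= 0' is:
  Dual:  min b^T y  s.t.  A^T y >= c,  y >= 0.

So the dual LP is:
  minimize  7y1 + 12y2 + 43y3
  subject to:
    y1 + 2y3 >= 3
    y2 + 3y3 >= 5
    y1, y2, y3 >= 0

Solving the primal: x* = (3.5, 12).
  primal value c^T x* = 70.5.
Solving the dual: y* = (0, 0.5, 1.5).
  dual value b^T y* = 70.5.
Strong duality: c^T x* = b^T y*. Confirmed.

70.5


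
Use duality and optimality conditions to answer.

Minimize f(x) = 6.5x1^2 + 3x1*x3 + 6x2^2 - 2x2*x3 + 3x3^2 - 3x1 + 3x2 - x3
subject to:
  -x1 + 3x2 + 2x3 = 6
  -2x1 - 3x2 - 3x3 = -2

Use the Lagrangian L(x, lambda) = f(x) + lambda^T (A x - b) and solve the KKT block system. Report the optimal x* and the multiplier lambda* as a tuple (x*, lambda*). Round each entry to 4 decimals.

Form the Lagrangian:
  L(x, lambda) = (1/2) x^T Q x + c^T x + lambda^T (A x - b)
Stationarity (grad_x L = 0): Q x + c + A^T lambda = 0.
Primal feasibility: A x = b.

This gives the KKT block system:
  [ Q   A^T ] [ x     ]   [-c ]
  [ A    0  ] [ lambda ] = [ b ]

Solving the linear system:
  x*      = (-1.7166, 0.6612, 1.1499)
  lambda* = (-9.2077, -6.3294)
  f(x*)   = 24.2853

x* = (-1.7166, 0.6612, 1.1499), lambda* = (-9.2077, -6.3294)


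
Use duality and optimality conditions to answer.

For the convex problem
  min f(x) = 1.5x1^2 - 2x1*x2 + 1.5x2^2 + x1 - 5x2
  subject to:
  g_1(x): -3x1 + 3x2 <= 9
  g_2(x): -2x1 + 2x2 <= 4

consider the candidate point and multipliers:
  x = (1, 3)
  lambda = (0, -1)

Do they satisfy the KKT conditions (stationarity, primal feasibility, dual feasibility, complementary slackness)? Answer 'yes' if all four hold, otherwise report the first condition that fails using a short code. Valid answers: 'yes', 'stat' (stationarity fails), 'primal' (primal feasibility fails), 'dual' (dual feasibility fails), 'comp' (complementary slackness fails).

Gradient of f: grad f(x) = Q x + c = (-2, 2)
Constraint values g_i(x) = a_i^T x - b_i:
  g_1((1, 3)) = -3
  g_2((1, 3)) = 0
Stationarity residual: grad f(x) + sum_i lambda_i a_i = (0, 0)
  -> stationarity OK
Primal feasibility (all g_i <= 0): OK
Dual feasibility (all lambda_i >= 0): FAILS
Complementary slackness (lambda_i * g_i(x) = 0 for all i): OK

Verdict: the first failing condition is dual_feasibility -> dual.

dual


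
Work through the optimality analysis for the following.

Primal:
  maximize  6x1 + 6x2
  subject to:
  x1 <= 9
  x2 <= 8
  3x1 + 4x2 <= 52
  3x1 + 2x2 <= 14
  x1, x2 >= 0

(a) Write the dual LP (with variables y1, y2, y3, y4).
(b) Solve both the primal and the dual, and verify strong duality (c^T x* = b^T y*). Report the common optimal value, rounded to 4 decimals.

The standard primal-dual pair for 'max c^T x s.t. A x <= b, x >= 0' is:
  Dual:  min b^T y  s.t.  A^T y >= c,  y >= 0.

So the dual LP is:
  minimize  9y1 + 8y2 + 52y3 + 14y4
  subject to:
    y1 + 3y3 + 3y4 >= 6
    y2 + 4y3 + 2y4 >= 6
    y1, y2, y3, y4 >= 0

Solving the primal: x* = (0, 7).
  primal value c^T x* = 42.
Solving the dual: y* = (0, 0, 0, 3).
  dual value b^T y* = 42.
Strong duality: c^T x* = b^T y*. Confirmed.

42


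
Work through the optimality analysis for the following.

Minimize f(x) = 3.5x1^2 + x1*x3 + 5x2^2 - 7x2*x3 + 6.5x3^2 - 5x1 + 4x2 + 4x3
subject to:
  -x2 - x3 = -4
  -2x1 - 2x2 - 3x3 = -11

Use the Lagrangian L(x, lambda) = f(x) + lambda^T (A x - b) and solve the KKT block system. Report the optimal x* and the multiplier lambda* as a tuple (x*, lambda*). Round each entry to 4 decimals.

Form the Lagrangian:
  L(x, lambda) = (1/2) x^T Q x + c^T x + lambda^T (A x - b)
Stationarity (grad_x L = 0): Q x + c + A^T lambda = 0.
Primal feasibility: A x = b.

This gives the KKT block system:
  [ Q   A^T ] [ x     ]   [-c ]
  [ A    0  ] [ lambda ] = [ b ]

Solving the linear system:
  x*      = (0.5828, 2.1656, 1.8344)
  lambda* = (11.9007, 0.457)
  f(x*)   = 32.8576

x* = (0.5828, 2.1656, 1.8344), lambda* = (11.9007, 0.457)


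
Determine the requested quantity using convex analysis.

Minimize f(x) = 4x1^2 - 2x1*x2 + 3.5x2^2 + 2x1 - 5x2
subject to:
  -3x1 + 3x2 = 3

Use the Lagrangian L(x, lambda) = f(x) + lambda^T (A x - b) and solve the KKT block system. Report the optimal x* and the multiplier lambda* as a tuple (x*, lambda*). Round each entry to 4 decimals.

Form the Lagrangian:
  L(x, lambda) = (1/2) x^T Q x + c^T x + lambda^T (A x - b)
Stationarity (grad_x L = 0): Q x + c + A^T lambda = 0.
Primal feasibility: A x = b.

This gives the KKT block system:
  [ Q   A^T ] [ x     ]   [-c ]
  [ A    0  ] [ lambda ] = [ b ]

Solving the linear system:
  x*      = (-0.1818, 0.8182)
  lambda* = (-0.3636)
  f(x*)   = -1.6818

x* = (-0.1818, 0.8182), lambda* = (-0.3636)


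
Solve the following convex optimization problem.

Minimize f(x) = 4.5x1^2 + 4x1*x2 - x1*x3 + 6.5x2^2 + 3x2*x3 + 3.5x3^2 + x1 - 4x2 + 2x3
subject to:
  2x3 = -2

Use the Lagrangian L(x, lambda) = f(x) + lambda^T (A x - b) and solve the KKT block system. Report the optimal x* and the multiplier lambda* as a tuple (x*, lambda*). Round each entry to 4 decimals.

Form the Lagrangian:
  L(x, lambda) = (1/2) x^T Q x + c^T x + lambda^T (A x - b)
Stationarity (grad_x L = 0): Q x + c + A^T lambda = 0.
Primal feasibility: A x = b.

This gives the KKT block system:
  [ Q   A^T ] [ x     ]   [-c ]
  [ A    0  ] [ lambda ] = [ b ]

Solving the linear system:
  x*      = (-0.5347, 0.703, -1)
  lambda* = (1.1782)
  f(x*)   = -1.495

x* = (-0.5347, 0.703, -1), lambda* = (1.1782)


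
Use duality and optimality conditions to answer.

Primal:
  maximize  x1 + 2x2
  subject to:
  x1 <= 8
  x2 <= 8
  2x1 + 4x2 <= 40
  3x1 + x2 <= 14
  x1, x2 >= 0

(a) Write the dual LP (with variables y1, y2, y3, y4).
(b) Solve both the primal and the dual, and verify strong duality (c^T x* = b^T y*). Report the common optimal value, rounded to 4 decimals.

The standard primal-dual pair for 'max c^T x s.t. A x <= b, x >= 0' is:
  Dual:  min b^T y  s.t.  A^T y >= c,  y >= 0.

So the dual LP is:
  minimize  8y1 + 8y2 + 40y3 + 14y4
  subject to:
    y1 + 2y3 + 3y4 >= 1
    y2 + 4y3 + y4 >= 2
    y1, y2, y3, y4 >= 0

Solving the primal: x* = (2, 8).
  primal value c^T x* = 18.
Solving the dual: y* = (0, 1.6667, 0, 0.3333).
  dual value b^T y* = 18.
Strong duality: c^T x* = b^T y*. Confirmed.

18


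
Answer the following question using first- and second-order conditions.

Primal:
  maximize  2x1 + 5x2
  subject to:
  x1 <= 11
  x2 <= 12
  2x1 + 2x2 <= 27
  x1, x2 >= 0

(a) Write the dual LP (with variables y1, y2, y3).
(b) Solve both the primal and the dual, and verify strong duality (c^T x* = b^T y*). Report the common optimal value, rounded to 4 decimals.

The standard primal-dual pair for 'max c^T x s.t. A x <= b, x >= 0' is:
  Dual:  min b^T y  s.t.  A^T y >= c,  y >= 0.

So the dual LP is:
  minimize  11y1 + 12y2 + 27y3
  subject to:
    y1 + 2y3 >= 2
    y2 + 2y3 >= 5
    y1, y2, y3 >= 0

Solving the primal: x* = (1.5, 12).
  primal value c^T x* = 63.
Solving the dual: y* = (0, 3, 1).
  dual value b^T y* = 63.
Strong duality: c^T x* = b^T y*. Confirmed.

63


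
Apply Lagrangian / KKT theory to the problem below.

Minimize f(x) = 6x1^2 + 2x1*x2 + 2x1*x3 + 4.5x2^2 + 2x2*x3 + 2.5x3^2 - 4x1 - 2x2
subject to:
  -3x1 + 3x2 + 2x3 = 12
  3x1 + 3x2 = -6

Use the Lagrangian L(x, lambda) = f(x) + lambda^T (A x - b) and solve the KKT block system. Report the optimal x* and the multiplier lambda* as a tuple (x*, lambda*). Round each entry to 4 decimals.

Form the Lagrangian:
  L(x, lambda) = (1/2) x^T Q x + c^T x + lambda^T (A x - b)
Stationarity (grad_x L = 0): Q x + c + A^T lambda = 0.
Primal feasibility: A x = b.

This gives the KKT block system:
  [ Q   A^T ] [ x     ]   [-c ]
  [ A    0  ] [ lambda ] = [ b ]

Solving the linear system:
  x*      = (-2.1774, 0.1774, 2.4677)
  lambda* = (-4.1694, 4.1102)
  f(x*)   = 41.5242

x* = (-2.1774, 0.1774, 2.4677), lambda* = (-4.1694, 4.1102)


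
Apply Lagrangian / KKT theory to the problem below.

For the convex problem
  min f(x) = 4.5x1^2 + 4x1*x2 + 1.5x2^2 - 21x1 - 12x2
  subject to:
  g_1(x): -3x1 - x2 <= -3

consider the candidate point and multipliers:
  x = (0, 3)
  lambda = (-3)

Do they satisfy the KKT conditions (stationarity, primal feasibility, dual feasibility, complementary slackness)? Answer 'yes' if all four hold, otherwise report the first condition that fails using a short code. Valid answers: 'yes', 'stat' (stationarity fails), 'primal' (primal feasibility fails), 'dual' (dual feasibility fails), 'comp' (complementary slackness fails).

Gradient of f: grad f(x) = Q x + c = (-9, -3)
Constraint values g_i(x) = a_i^T x - b_i:
  g_1((0, 3)) = 0
Stationarity residual: grad f(x) + sum_i lambda_i a_i = (0, 0)
  -> stationarity OK
Primal feasibility (all g_i <= 0): OK
Dual feasibility (all lambda_i >= 0): FAILS
Complementary slackness (lambda_i * g_i(x) = 0 for all i): OK

Verdict: the first failing condition is dual_feasibility -> dual.

dual


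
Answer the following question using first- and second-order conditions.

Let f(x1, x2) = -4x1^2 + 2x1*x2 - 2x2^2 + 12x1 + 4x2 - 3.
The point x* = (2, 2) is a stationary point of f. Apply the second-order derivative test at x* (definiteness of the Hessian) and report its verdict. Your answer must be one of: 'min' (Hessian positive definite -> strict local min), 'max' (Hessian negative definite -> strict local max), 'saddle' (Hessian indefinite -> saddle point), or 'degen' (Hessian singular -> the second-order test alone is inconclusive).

Compute the Hessian H = grad^2 f:
  H = [[-8, 2], [2, -4]]
Verify stationarity: grad f(x*) = H x* + g = (0, 0).
Eigenvalues of H: -8.8284, -3.1716.
Both eigenvalues < 0, so H is negative definite -> x* is a strict local max.

max


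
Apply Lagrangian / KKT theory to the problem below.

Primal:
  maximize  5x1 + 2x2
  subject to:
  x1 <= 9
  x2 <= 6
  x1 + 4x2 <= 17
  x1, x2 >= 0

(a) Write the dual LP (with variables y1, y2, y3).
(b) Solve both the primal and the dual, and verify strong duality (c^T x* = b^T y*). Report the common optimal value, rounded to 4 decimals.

The standard primal-dual pair for 'max c^T x s.t. A x <= b, x >= 0' is:
  Dual:  min b^T y  s.t.  A^T y >= c,  y >= 0.

So the dual LP is:
  minimize  9y1 + 6y2 + 17y3
  subject to:
    y1 + y3 >= 5
    y2 + 4y3 >= 2
    y1, y2, y3 >= 0

Solving the primal: x* = (9, 2).
  primal value c^T x* = 49.
Solving the dual: y* = (4.5, 0, 0.5).
  dual value b^T y* = 49.
Strong duality: c^T x* = b^T y*. Confirmed.

49


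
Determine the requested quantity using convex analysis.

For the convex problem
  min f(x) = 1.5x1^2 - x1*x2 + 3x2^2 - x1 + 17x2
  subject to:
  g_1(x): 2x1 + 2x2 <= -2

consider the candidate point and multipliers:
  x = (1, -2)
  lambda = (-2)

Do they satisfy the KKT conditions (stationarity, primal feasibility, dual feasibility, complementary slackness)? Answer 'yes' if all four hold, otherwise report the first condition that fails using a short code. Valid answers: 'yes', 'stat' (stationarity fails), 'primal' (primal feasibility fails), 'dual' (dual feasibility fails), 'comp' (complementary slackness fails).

Gradient of f: grad f(x) = Q x + c = (4, 4)
Constraint values g_i(x) = a_i^T x - b_i:
  g_1((1, -2)) = 0
Stationarity residual: grad f(x) + sum_i lambda_i a_i = (0, 0)
  -> stationarity OK
Primal feasibility (all g_i <= 0): OK
Dual feasibility (all lambda_i >= 0): FAILS
Complementary slackness (lambda_i * g_i(x) = 0 for all i): OK

Verdict: the first failing condition is dual_feasibility -> dual.

dual


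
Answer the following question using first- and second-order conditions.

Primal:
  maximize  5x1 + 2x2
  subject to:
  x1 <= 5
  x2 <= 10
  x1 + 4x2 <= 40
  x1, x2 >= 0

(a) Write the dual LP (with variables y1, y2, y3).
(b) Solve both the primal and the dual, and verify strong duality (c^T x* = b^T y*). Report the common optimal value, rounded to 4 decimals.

The standard primal-dual pair for 'max c^T x s.t. A x <= b, x >= 0' is:
  Dual:  min b^T y  s.t.  A^T y >= c,  y >= 0.

So the dual LP is:
  minimize  5y1 + 10y2 + 40y3
  subject to:
    y1 + y3 >= 5
    y2 + 4y3 >= 2
    y1, y2, y3 >= 0

Solving the primal: x* = (5, 8.75).
  primal value c^T x* = 42.5.
Solving the dual: y* = (4.5, 0, 0.5).
  dual value b^T y* = 42.5.
Strong duality: c^T x* = b^T y*. Confirmed.

42.5


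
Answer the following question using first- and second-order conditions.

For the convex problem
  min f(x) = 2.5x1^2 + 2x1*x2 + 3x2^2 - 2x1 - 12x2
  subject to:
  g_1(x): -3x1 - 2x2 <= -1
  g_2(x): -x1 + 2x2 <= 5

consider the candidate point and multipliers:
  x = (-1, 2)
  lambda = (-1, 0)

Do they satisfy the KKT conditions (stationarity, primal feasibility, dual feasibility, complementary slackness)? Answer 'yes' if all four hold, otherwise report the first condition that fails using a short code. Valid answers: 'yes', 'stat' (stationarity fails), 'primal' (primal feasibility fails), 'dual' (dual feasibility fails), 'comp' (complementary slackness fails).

Gradient of f: grad f(x) = Q x + c = (-3, -2)
Constraint values g_i(x) = a_i^T x - b_i:
  g_1((-1, 2)) = 0
  g_2((-1, 2)) = 0
Stationarity residual: grad f(x) + sum_i lambda_i a_i = (0, 0)
  -> stationarity OK
Primal feasibility (all g_i <= 0): OK
Dual feasibility (all lambda_i >= 0): FAILS
Complementary slackness (lambda_i * g_i(x) = 0 for all i): OK

Verdict: the first failing condition is dual_feasibility -> dual.

dual


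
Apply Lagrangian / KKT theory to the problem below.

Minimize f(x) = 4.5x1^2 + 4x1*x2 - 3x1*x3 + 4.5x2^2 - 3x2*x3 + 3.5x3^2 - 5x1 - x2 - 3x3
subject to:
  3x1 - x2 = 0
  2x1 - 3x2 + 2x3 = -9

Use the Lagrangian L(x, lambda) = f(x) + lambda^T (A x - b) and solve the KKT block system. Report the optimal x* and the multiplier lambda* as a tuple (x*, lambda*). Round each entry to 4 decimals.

Form the Lagrangian:
  L(x, lambda) = (1/2) x^T Q x + c^T x + lambda^T (A x - b)
Stationarity (grad_x L = 0): Q x + c + A^T lambda = 0.
Primal feasibility: A x = b.

This gives the KKT block system:
  [ Q   A^T ] [ x     ]   [-c ]
  [ A    0  ] [ lambda ] = [ b ]

Solving the linear system:
  x*      = (0.6458, 1.9374, -2.2397)
  lambda* = (-13.9028, 13.2138)
  f(x*)   = 60.2387

x* = (0.6458, 1.9374, -2.2397), lambda* = (-13.9028, 13.2138)


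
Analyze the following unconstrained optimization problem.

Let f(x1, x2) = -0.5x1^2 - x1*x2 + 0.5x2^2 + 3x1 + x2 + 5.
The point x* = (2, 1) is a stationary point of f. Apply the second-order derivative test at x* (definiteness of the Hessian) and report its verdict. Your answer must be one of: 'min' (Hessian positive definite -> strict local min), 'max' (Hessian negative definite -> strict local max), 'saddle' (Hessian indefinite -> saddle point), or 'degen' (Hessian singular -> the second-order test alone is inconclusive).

Compute the Hessian H = grad^2 f:
  H = [[-1, -1], [-1, 1]]
Verify stationarity: grad f(x*) = H x* + g = (0, 0).
Eigenvalues of H: -1.4142, 1.4142.
Eigenvalues have mixed signs, so H is indefinite -> x* is a saddle point.

saddle


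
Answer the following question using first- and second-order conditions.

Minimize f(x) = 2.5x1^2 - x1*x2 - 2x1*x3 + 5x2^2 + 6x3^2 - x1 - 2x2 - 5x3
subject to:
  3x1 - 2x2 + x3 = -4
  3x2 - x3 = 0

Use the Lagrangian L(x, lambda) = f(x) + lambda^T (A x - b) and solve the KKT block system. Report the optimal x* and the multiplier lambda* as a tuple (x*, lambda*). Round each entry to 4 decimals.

Form the Lagrangian:
  L(x, lambda) = (1/2) x^T Q x + c^T x + lambda^T (A x - b)
Stationarity (grad_x L = 0): Q x + c + A^T lambda = 0.
Primal feasibility: A x = b.

This gives the KKT block system:
  [ Q   A^T ] [ x     ]   [-c ]
  [ A    0  ] [ lambda ] = [ b ]

Solving the linear system:
  x*      = (-1.3472, 0.0415, 0.1244)
  lambda* = (2.6754, 1.8629)
  f(x*)   = 5.6718

x* = (-1.3472, 0.0415, 0.1244), lambda* = (2.6754, 1.8629)


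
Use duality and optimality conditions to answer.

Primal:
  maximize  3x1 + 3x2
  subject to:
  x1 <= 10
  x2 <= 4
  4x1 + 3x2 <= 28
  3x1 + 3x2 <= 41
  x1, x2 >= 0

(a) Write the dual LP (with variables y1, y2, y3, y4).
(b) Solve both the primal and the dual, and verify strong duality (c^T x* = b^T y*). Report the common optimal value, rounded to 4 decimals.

The standard primal-dual pair for 'max c^T x s.t. A x <= b, x >= 0' is:
  Dual:  min b^T y  s.t.  A^T y >= c,  y >= 0.

So the dual LP is:
  minimize  10y1 + 4y2 + 28y3 + 41y4
  subject to:
    y1 + 4y3 + 3y4 >= 3
    y2 + 3y3 + 3y4 >= 3
    y1, y2, y3, y4 >= 0

Solving the primal: x* = (4, 4).
  primal value c^T x* = 24.
Solving the dual: y* = (0, 0.75, 0.75, 0).
  dual value b^T y* = 24.
Strong duality: c^T x* = b^T y*. Confirmed.

24


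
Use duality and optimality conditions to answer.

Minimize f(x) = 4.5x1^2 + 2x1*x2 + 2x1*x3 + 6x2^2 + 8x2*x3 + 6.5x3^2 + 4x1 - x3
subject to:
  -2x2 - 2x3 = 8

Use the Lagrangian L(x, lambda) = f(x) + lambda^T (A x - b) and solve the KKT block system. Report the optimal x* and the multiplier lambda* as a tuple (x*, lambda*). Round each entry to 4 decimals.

Form the Lagrangian:
  L(x, lambda) = (1/2) x^T Q x + c^T x + lambda^T (A x - b)
Stationarity (grad_x L = 0): Q x + c + A^T lambda = 0.
Primal feasibility: A x = b.

This gives the KKT block system:
  [ Q   A^T ] [ x     ]   [-c ]
  [ A    0  ] [ lambda ] = [ b ]

Solving the linear system:
  x*      = (0.4444, -2.3333, -1.6667)
  lambda* = (-20.2222)
  f(x*)   = 82.6111

x* = (0.4444, -2.3333, -1.6667), lambda* = (-20.2222)


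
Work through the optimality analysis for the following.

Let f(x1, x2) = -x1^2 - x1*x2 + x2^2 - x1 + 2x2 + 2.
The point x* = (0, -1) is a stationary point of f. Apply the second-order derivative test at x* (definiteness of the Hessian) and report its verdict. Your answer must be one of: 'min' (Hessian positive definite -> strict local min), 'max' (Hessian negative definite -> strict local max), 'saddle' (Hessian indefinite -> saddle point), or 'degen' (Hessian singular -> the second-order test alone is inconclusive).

Compute the Hessian H = grad^2 f:
  H = [[-2, -1], [-1, 2]]
Verify stationarity: grad f(x*) = H x* + g = (0, 0).
Eigenvalues of H: -2.2361, 2.2361.
Eigenvalues have mixed signs, so H is indefinite -> x* is a saddle point.

saddle
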